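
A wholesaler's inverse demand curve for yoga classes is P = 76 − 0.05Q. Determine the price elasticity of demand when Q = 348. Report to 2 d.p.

-3.37

At Q = 348, P = 76 − 0.05(348) = 58.60.
dP/dQ = −0.05, so dQ/dP = 1/(−0.05) = -20.000.
ε = (dQ/dP)(P/Q) = (-20.000)(58.60/348).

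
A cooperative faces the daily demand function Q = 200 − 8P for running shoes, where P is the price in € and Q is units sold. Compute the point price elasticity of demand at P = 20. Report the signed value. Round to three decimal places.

-4.000

At P = 20, Q = 40.
dQ/dP = −8.
ε = (dQ/dP)(P/Q) = (-8)(20/40).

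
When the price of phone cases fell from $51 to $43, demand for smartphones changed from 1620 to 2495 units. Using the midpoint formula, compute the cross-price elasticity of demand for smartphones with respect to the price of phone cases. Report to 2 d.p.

-2.50

ΔQ_x = 2495 − 1620 = 875; ΔP_y = 43 − 51 = -8.
Midpoints: P̄_y = 47.00, Q̄_x = 2057.5.
ε_xy = (ΔQ_x/ΔP_y)(P̄_y/Q̄_x) = (875/-8)(47.00/2057.5).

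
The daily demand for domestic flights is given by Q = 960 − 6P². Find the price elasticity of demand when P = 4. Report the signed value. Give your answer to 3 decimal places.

-0.222

At P = 4, Q = 864.
dQ/dP = −12P = -48.
ε = (dQ/dP)(P/Q) = (-48)(4/864).
|ε| < 1, so demand is inelastic at this price.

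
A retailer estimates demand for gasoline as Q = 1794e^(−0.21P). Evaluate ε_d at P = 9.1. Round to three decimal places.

-1.911

At P = 9.1, Q = 265.391.
dQ/dP = −0.21·1794e^(−0.21P) = −0.21Q = -55.732.
ε = (dQ/dP)(P/Q) = (-55.732)(9.1/265.391).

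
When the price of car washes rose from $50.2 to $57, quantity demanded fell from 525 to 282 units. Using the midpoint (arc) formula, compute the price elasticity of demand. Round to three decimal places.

-4.747

ΔQ = 282 − 525 = -243; ΔP = 57 − 50.2 = 6.8.
Midpoints: P̄ = 53.60, Q̄ = 403.5.
ε = (ΔQ/ΔP)(P̄/Q̄) = (-243/6.8)(53.60/403.5).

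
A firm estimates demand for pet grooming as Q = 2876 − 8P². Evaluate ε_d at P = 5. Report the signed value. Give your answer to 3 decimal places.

At P = 5, Q = 2676.
dQ/dP = −16P = -80.
ε = (dQ/dP)(P/Q) = (-80)(5/2676).

-0.149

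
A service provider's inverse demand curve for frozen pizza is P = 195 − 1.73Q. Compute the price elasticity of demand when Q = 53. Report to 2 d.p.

At Q = 53, P = 195 − 1.73(53) = 103.31.
dP/dQ = −1.73, so dQ/dP = 1/(−1.73) = -0.578.
ε = (dQ/dP)(P/Q) = (-0.578)(103.31/53).

-1.13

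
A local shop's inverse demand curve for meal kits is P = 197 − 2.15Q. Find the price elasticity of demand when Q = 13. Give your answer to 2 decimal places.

At Q = 13, P = 197 − 2.15(13) = 169.05.
dP/dQ = −2.15, so dQ/dP = 1/(−2.15) = -0.465.
ε = (dQ/dP)(P/Q) = (-0.465)(169.05/13).

-6.05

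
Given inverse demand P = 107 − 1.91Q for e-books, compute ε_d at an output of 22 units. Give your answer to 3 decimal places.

At Q = 22, P = 107 − 1.91(22) = 64.98.
dP/dQ = −1.91, so dQ/dP = 1/(−1.91) = -0.524.
ε = (dQ/dP)(P/Q) = (-0.524)(64.98/22).

-1.546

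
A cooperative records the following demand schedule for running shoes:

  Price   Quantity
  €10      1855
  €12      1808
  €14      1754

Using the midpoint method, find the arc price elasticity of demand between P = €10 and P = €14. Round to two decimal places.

-0.17

At P = 10, Q = 1855; at P = 14, Q = 1754.
ΔQ = -101, ΔP = 4. Midpoints: P̄ = 12.00, Q̄ = 1804.5.
ε = (ΔQ/ΔP)(P̄/Q̄) = (-101/4)(12.00/1804.5).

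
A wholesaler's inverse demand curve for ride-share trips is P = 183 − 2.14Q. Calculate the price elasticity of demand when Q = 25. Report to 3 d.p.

At Q = 25, P = 183 − 2.14(25) = 129.50.
dP/dQ = −2.14, so dQ/dP = 1/(−2.14) = -0.467.
ε = (dQ/dP)(P/Q) = (-0.467)(129.50/25).

-2.421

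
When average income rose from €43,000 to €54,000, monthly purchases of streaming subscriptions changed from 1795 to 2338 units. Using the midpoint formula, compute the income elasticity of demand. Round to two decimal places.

1.16

ΔQ = 543, ΔI = 11000. Midpoints: Ī = 48,500, Q̄ = 2066.5.
ε_I = (ΔQ/ΔI)(Ī/Q̄) = (543/11000)(48500/2066.5).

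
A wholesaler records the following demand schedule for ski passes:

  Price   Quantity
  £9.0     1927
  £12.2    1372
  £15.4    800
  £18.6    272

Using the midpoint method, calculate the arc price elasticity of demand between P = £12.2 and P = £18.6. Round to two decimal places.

At P = 12.2, Q = 1372; at P = 18.6, Q = 272.
ΔQ = -1100, ΔP = 6.4. Midpoints: P̄ = 15.40, Q̄ = 822.0.
ε = (ΔQ/ΔP)(P̄/Q̄) = (-1100/6.4)(15.40/822.0).

-3.22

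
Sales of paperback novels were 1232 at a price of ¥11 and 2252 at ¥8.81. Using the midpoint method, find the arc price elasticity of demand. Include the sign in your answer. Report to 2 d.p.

ΔQ = 2252 − 1232 = 1020; ΔP = 8.81 − 11 = -2.19.
Midpoints: P̄ = 9.91, Q̄ = 1742.0.
ε = (ΔQ/ΔP)(P̄/Q̄) = (1020/-2.19)(9.91/1742.0).

-2.65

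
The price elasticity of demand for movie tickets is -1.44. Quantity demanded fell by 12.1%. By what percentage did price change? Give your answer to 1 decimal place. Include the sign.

8.4%

%ΔP ≈ %ΔQ / ε = (-12.1%)/(-1.44) = 8.40%.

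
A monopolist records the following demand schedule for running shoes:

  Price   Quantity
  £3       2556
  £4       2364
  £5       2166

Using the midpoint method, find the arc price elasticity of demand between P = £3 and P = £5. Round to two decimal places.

-0.33

At P = 3, Q = 2556; at P = 5, Q = 2166.
ΔQ = -390, ΔP = 2. Midpoints: P̄ = 4.00, Q̄ = 2361.0.
ε = (ΔQ/ΔP)(P̄/Q̄) = (-390/2)(4.00/2361.0).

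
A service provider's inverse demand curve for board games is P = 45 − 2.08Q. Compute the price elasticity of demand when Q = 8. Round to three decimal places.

-1.704

At Q = 8, P = 45 − 2.08(8) = 28.36.
dP/dQ = −2.08, so dQ/dP = 1/(−2.08) = -0.481.
ε = (dQ/dP)(P/Q) = (-0.481)(28.36/8).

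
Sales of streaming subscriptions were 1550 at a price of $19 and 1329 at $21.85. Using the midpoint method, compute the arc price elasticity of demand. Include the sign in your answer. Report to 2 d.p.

-1.10

ΔQ = 1329 − 1550 = -221; ΔP = 21.85 − 19 = 2.85.
Midpoints: P̄ = 20.43, Q̄ = 1439.5.
ε = (ΔQ/ΔP)(P̄/Q̄) = (-221/2.85)(20.43/1439.5).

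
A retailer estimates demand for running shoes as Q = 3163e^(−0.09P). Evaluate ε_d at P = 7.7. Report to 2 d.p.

At P = 7.7, Q = 1581.733.
dQ/dP = −0.09·3163e^(−0.09P) = −0.09Q = -142.356.
ε = (dQ/dP)(P/Q) = (-142.356)(7.7/1581.733).

-0.69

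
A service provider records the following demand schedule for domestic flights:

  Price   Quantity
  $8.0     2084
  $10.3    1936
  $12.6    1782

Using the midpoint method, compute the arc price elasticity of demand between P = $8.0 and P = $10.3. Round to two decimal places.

At P = 8.0, Q = 2084; at P = 10.3, Q = 1936.
ΔQ = -148, ΔP = 2.3. Midpoints: P̄ = 9.15, Q̄ = 2010.0.
ε = (ΔQ/ΔP)(P̄/Q̄) = (-148/2.3)(9.15/2010.0).

-0.29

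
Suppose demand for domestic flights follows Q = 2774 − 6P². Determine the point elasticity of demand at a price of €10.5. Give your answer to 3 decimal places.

At P = 10.5, Q = 2112.500.
dQ/dP = −12P = -126.
ε = (dQ/dP)(P/Q) = (-126)(10.5/2112.500).

-0.626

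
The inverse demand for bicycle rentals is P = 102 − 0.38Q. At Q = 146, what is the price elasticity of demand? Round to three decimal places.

At Q = 146, P = 102 − 0.38(146) = 46.52.
dP/dQ = −0.38, so dQ/dP = 1/(−0.38) = -2.632.
ε = (dQ/dP)(P/Q) = (-2.632)(46.52/146).

-0.839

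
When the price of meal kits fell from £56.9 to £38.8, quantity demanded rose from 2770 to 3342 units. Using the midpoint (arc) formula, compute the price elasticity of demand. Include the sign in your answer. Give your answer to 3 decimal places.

ΔQ = 3342 − 2770 = 572; ΔP = 38.8 − 56.9 = -18.1.
Midpoints: P̄ = 47.85, Q̄ = 3056.0.
ε = (ΔQ/ΔP)(P̄/Q̄) = (572/-18.1)(47.85/3056.0).

-0.495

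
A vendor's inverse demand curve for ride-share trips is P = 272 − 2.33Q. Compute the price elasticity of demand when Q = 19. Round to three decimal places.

At Q = 19, P = 272 − 2.33(19) = 227.73.
dP/dQ = −2.33, so dQ/dP = 1/(−2.33) = -0.429.
ε = (dQ/dP)(P/Q) = (-0.429)(227.73/19).

-5.144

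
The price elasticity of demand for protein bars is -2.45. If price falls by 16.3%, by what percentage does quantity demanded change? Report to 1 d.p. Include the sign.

39.9%

%ΔQ ≈ ε × %ΔP = (-2.45)(-16.3%) = 39.94%.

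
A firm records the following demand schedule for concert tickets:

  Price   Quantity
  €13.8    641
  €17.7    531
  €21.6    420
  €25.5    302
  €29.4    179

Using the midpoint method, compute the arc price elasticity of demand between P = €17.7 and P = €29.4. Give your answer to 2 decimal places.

-2.00

At P = 17.7, Q = 531; at P = 29.4, Q = 179.
ΔQ = -352, ΔP = 11.7. Midpoints: P̄ = 23.55, Q̄ = 355.0.
ε = (ΔQ/ΔP)(P̄/Q̄) = (-352/11.7)(23.55/355.0).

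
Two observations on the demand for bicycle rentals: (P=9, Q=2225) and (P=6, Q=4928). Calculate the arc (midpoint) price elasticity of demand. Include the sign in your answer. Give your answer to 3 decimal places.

ΔQ = 4928 − 2225 = 2703; ΔP = 6 − 9 = -3.
Midpoints: P̄ = 7.50, Q̄ = 3576.5.
ε = (ΔQ/ΔP)(P̄/Q̄) = (2703/-3)(7.50/3576.5).

-1.889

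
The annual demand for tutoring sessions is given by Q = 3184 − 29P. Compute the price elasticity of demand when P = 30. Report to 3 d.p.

-0.376

At P = 30, Q = 2314.
dQ/dP = −29.
ε = (dQ/dP)(P/Q) = (-29)(30/2314).
|ε| < 1, so demand is inelastic at this price.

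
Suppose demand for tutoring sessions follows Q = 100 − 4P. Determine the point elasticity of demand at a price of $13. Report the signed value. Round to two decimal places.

-1.08

At P = 13, Q = 48.
dQ/dP = −4.
ε = (dQ/dP)(P/Q) = (-4)(13/48).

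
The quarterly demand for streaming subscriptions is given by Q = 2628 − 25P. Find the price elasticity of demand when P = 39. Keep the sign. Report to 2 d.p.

-0.59

At P = 39, Q = 1653.
dQ/dP = −25.
ε = (dQ/dP)(P/Q) = (-25)(39/1653).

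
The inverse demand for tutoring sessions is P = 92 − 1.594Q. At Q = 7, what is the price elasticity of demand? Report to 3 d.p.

-7.245

At Q = 7, P = 92 − 1.594(7) = 80.84.
dP/dQ = −1.594, so dQ/dP = 1/(−1.594) = -0.627.
ε = (dQ/dP)(P/Q) = (-0.627)(80.84/7).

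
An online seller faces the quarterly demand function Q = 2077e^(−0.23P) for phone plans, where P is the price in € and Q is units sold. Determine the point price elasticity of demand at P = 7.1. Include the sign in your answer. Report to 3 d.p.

-1.633

At P = 7.1, Q = 405.727.
dQ/dP = −0.23·2077e^(−0.23P) = −0.23Q = -93.317.
ε = (dQ/dP)(P/Q) = (-93.317)(7.1/405.727).
|ε| > 1, so demand is elastic at this price.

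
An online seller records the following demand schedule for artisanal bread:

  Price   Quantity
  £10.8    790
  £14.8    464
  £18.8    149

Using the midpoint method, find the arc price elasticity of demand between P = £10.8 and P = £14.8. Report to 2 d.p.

-1.66

At P = 10.8, Q = 790; at P = 14.8, Q = 464.
ΔQ = -326, ΔP = 4.0. Midpoints: P̄ = 12.80, Q̄ = 627.0.
ε = (ΔQ/ΔP)(P̄/Q̄) = (-326/4.0)(12.80/627.0).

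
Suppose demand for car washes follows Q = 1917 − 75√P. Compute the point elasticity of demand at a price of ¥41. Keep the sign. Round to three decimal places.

-0.167

At P = 41, Q = 1436.766.
dQ/dP = −75/(2√P) = -5.857.
ε = (dQ/dP)(P/Q) = (-5.857)(41/1436.766).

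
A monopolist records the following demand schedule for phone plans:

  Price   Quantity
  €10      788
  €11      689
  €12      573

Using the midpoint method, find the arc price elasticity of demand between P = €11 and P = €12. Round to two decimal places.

-2.11

At P = 11, Q = 689; at P = 12, Q = 573.
ΔQ = -116, ΔP = 1. Midpoints: P̄ = 11.50, Q̄ = 631.0.
ε = (ΔQ/ΔP)(P̄/Q̄) = (-116/1)(11.50/631.0).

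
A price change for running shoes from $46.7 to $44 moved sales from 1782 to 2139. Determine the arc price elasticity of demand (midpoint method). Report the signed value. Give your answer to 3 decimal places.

-3.059

ΔQ = 2139 − 1782 = 357; ΔP = 44 − 46.7 = -2.7.
Midpoints: P̄ = 45.35, Q̄ = 1960.5.
ε = (ΔQ/ΔP)(P̄/Q̄) = (357/-2.7)(45.35/1960.5).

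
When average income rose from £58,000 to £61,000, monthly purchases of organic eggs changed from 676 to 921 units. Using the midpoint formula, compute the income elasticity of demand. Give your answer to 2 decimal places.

6.09

ΔQ = 245, ΔI = 3000. Midpoints: Ī = 59,500, Q̄ = 798.5.
ε_I = (ΔQ/ΔI)(Ī/Q̄) = (245/3000)(59500/798.5).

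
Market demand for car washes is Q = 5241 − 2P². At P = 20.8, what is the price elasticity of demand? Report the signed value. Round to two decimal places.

At P = 20.8, Q = 4375.720.
dQ/dP = −4P = -83.200.
ε = (dQ/dP)(P/Q) = (-83.200)(20.8/4375.720).

-0.40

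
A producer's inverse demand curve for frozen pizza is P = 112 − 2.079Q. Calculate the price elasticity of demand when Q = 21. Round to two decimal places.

At Q = 21, P = 112 − 2.079(21) = 68.34.
dP/dQ = −2.079, so dQ/dP = 1/(−2.079) = -0.481.
ε = (dQ/dP)(P/Q) = (-0.481)(68.34/21).

-1.57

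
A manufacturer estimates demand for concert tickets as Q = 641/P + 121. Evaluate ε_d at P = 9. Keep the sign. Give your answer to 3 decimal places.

-0.371

At P = 9, Q = 192.222.
dQ/dP = −641/P² = -7.914.
ε = (dQ/dP)(P/Q) = (-7.914)(9/192.222).
|ε| < 1, so demand is inelastic at this price.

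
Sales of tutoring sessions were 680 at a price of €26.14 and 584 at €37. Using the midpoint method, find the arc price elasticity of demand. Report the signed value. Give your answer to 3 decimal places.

-0.442

ΔQ = 584 − 680 = -96; ΔP = 37 − 26.14 = 10.86.
Midpoints: P̄ = 31.57, Q̄ = 632.0.
ε = (ΔQ/ΔP)(P̄/Q̄) = (-96/10.86)(31.57/632.0).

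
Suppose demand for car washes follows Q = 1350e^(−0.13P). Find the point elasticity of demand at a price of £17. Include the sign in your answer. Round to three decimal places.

At P = 17, Q = 148.096.
dQ/dP = −0.13·1350e^(−0.13P) = −0.13Q = -19.252.
ε = (dQ/dP)(P/Q) = (-19.252)(17/148.096).

-2.210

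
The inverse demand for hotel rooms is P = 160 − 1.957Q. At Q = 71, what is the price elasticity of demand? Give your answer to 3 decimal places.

-0.152

At Q = 71, P = 160 − 1.957(71) = 21.05.
dP/dQ = −1.957, so dQ/dP = 1/(−1.957) = -0.511.
ε = (dQ/dP)(P/Q) = (-0.511)(21.05/71).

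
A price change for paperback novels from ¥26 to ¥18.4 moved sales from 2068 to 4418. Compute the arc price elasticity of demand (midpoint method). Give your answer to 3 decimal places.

-2.117

ΔQ = 4418 − 2068 = 2350; ΔP = 18.4 − 26 = -7.6.
Midpoints: P̄ = 22.20, Q̄ = 3243.0.
ε = (ΔQ/ΔP)(P̄/Q̄) = (2350/-7.6)(22.20/3243.0).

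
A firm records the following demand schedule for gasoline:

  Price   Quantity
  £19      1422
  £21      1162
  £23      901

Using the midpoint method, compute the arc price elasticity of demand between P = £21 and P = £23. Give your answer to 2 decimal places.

At P = 21, Q = 1162; at P = 23, Q = 901.
ΔQ = -261, ΔP = 2. Midpoints: P̄ = 22.00, Q̄ = 1031.5.
ε = (ΔQ/ΔP)(P̄/Q̄) = (-261/2)(22.00/1031.5).

-2.78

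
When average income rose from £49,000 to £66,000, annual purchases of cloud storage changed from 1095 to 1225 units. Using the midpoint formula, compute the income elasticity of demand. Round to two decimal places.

ΔQ = 130, ΔI = 17000. Midpoints: Ī = 57,500, Q̄ = 1160.0.
ε_I = (ΔQ/ΔI)(Ī/Q̄) = (130/17000)(57500/1160.0).
ε_I > 0, so the good is normal.

0.38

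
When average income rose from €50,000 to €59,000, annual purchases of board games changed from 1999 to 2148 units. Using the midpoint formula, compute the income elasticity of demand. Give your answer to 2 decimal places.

0.44

ΔQ = 149, ΔI = 9000. Midpoints: Ī = 54,500, Q̄ = 2073.5.
ε_I = (ΔQ/ΔI)(Ī/Q̄) = (149/9000)(54500/2073.5).
ε_I > 0, so the good is normal.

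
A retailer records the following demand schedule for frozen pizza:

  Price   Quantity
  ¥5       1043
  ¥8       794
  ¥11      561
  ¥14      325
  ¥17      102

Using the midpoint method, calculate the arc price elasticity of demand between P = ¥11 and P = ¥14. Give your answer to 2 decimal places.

At P = 11, Q = 561; at P = 14, Q = 325.
ΔQ = -236, ΔP = 3. Midpoints: P̄ = 12.50, Q̄ = 443.0.
ε = (ΔQ/ΔP)(P̄/Q̄) = (-236/3)(12.50/443.0).

-2.22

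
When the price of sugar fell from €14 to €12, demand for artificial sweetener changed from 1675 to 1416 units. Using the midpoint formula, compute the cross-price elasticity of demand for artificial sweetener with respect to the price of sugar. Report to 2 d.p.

1.09

ΔQ_x = 1416 − 1675 = -259; ΔP_y = 12 − 14 = -2.
Midpoints: P̄_y = 13.00, Q̄_x = 1545.5.
ε_xy = (ΔQ_x/ΔP_y)(P̄_y/Q̄_x) = (-259/-2)(13.00/1545.5).
ε_xy > 0, so the goods are substitutes.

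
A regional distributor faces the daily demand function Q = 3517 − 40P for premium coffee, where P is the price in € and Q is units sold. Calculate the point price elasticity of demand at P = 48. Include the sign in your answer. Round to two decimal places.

At P = 48, Q = 1597.
dQ/dP = −40.
ε = (dQ/dP)(P/Q) = (-40)(48/1597).

-1.20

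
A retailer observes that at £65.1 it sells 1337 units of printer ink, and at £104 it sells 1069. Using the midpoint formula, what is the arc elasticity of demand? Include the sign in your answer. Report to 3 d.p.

-0.484

ΔQ = 1069 − 1337 = -268; ΔP = 104 − 65.1 = 38.9.
Midpoints: P̄ = 84.55, Q̄ = 1203.0.
ε = (ΔQ/ΔP)(P̄/Q̄) = (-268/38.9)(84.55/1203.0).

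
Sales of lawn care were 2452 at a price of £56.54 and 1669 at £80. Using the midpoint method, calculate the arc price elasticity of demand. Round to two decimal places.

ΔQ = 1669 − 2452 = -783; ΔP = 80 − 56.54 = 23.46.
Midpoints: P̄ = 68.27, Q̄ = 2060.5.
ε = (ΔQ/ΔP)(P̄/Q̄) = (-783/23.46)(68.27/2060.5).

-1.11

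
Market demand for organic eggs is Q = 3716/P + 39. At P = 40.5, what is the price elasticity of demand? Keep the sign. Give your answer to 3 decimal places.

At P = 40.5, Q = 130.753.
dQ/dP = −3716/P² = -2.266.
ε = (dQ/dP)(P/Q) = (-2.266)(40.5/130.753).

-0.702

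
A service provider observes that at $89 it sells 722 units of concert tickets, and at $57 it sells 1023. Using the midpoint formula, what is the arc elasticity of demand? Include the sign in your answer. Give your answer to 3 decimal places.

-0.787

ΔQ = 1023 − 722 = 301; ΔP = 57 − 89 = -32.
Midpoints: P̄ = 73.00, Q̄ = 872.5.
ε = (ΔQ/ΔP)(P̄/Q̄) = (301/-32)(73.00/872.5).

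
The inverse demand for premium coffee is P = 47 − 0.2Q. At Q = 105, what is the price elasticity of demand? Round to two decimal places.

-1.24

At Q = 105, P = 47 − 0.2(105) = 26.00.
dP/dQ = −0.2, so dQ/dP = 1/(−0.2) = -5.000.
ε = (dQ/dP)(P/Q) = (-5.000)(26.00/105).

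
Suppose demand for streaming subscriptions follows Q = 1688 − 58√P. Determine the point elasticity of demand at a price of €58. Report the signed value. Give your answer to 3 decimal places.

At P = 58, Q = 1246.285.
dQ/dP = −58/(2√P) = -3.808.
ε = (dQ/dP)(P/Q) = (-3.808)(58/1246.285).

-0.177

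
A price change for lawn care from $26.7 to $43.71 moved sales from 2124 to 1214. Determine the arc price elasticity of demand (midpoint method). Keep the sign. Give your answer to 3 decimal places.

ΔQ = 1214 − 2124 = -910; ΔP = 43.71 − 26.7 = 17.01.
Midpoints: P̄ = 35.20, Q̄ = 1669.0.
ε = (ΔQ/ΔP)(P̄/Q̄) = (-910/17.01)(35.20/1669.0).

-1.128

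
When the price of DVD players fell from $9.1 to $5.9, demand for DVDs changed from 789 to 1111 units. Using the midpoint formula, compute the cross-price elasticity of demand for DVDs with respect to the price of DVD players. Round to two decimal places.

ΔQ_x = 1111 − 789 = 322; ΔP_y = 5.9 − 9.1 = -3.2.
Midpoints: P̄_y = 7.50, Q̄_x = 950.0.
ε_xy = (ΔQ_x/ΔP_y)(P̄_y/Q̄_x) = (322/-3.2)(7.50/950.0).

-0.79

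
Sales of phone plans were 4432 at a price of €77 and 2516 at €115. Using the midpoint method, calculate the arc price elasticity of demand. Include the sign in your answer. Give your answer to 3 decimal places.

ΔQ = 2516 − 4432 = -1916; ΔP = 115 − 77 = 38.
Midpoints: P̄ = 96.00, Q̄ = 3474.0.
ε = (ΔQ/ΔP)(P̄/Q̄) = (-1916/38)(96.00/3474.0).

-1.393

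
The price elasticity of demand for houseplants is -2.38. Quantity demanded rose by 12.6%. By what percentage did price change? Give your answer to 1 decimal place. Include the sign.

-5.3%

%ΔP ≈ %ΔQ / ε = (12.6%)/(-2.38) = -5.29%.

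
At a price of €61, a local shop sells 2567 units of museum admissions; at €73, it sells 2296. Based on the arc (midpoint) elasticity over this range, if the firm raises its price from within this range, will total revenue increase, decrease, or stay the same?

Arc ε = (-271/12)(67.00/2431.5) ≈ -0.622.
|ε| = 0.62 < 1, so demand is inelastic. A price rise therefore raises total revenue.

increase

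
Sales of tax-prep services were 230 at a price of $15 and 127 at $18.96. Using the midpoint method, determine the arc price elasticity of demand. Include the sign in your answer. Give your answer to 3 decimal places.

ΔQ = 127 − 230 = -103; ΔP = 18.96 − 15 = 3.96.
Midpoints: P̄ = 16.98, Q̄ = 178.5.
ε = (ΔQ/ΔP)(P̄/Q̄) = (-103/3.96)(16.98/178.5).

-2.474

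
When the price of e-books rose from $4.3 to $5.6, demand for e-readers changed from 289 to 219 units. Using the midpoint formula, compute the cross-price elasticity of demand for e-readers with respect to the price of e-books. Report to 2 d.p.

-1.05

ΔQ_x = 219 − 289 = -70; ΔP_y = 5.6 − 4.3 = 1.3.
Midpoints: P̄_y = 4.95, Q̄_x = 254.0.
ε_xy = (ΔQ_x/ΔP_y)(P̄_y/Q̄_x) = (-70/1.3)(4.95/254.0).
ε_xy < 0, so the goods are complements.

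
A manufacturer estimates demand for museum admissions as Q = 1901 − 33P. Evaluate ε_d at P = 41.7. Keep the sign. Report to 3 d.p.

-2.622

At P = 41.7, Q = 524.900.
dQ/dP = −33.
ε = (dQ/dP)(P/Q) = (-33)(41.7/524.900).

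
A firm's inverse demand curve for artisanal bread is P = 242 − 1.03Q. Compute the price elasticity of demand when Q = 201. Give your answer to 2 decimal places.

At Q = 201, P = 242 − 1.03(201) = 34.97.
dP/dQ = −1.03, so dQ/dP = 1/(−1.03) = -0.971.
ε = (dQ/dP)(P/Q) = (-0.971)(34.97/201).

-0.17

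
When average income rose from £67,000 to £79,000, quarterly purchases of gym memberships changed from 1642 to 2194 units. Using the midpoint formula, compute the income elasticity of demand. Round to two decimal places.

1.75

ΔQ = 552, ΔI = 12000. Midpoints: Ī = 73,000, Q̄ = 1918.0.
ε_I = (ΔQ/ΔI)(Ī/Q̄) = (552/12000)(73000/1918.0).
ε_I > 0, so the good is normal.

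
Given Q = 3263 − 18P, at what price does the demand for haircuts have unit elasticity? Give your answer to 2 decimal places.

For linear demand Q = a − bP, ε = −bP/(a − bP). |ε| = 1 when bP = a − bP, i.e. P = a/(2b).
P = 3263/(2·18) = 3263/36 = 90.6389.

90.64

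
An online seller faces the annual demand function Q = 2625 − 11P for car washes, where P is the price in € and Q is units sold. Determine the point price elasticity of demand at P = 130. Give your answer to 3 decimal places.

-1.197

At P = 130, Q = 1195.
dQ/dP = −11.
ε = (dQ/dP)(P/Q) = (-11)(130/1195).
|ε| > 1, so demand is elastic at this price.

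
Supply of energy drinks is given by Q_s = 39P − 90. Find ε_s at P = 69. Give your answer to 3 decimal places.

At P = 69, Q_s = 2601.
dQ_s/dP = 39.
ε_s = (dQ_s/dP)(P/Q_s) = (39)(69/2601).

1.035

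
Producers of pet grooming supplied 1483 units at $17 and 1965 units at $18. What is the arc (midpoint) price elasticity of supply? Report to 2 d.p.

ΔQ = 1965 − 1483 = 482; ΔP = 18 − 17 = 1.
Midpoints: P̄ = 17.50, Q̄ = 1724.0.
ε_s = (ΔQ/ΔP)(P̄/Q̄) = (482/1)(17.50/1724.0).

4.89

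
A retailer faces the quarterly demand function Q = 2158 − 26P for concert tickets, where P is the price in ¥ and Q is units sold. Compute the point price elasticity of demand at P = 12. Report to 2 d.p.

At P = 12, Q = 1846.
dQ/dP = −26.
ε = (dQ/dP)(P/Q) = (-26)(12/1846).
|ε| < 1, so demand is inelastic at this price.

-0.17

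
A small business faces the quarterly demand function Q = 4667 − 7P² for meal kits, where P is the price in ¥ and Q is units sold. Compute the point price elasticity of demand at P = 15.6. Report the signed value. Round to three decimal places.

-1.150

At P = 15.6, Q = 2963.480.
dQ/dP = −14P = -218.400.
ε = (dQ/dP)(P/Q) = (-218.400)(15.6/2963.480).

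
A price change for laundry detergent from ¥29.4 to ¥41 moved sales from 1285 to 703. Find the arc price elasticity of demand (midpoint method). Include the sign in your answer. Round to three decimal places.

-1.777

ΔQ = 703 − 1285 = -582; ΔP = 41 − 29.4 = 11.6.
Midpoints: P̄ = 35.20, Q̄ = 994.0.
ε = (ΔQ/ΔP)(P̄/Q̄) = (-582/11.6)(35.20/994.0).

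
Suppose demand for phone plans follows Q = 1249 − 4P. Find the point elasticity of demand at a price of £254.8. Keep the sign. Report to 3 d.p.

-4.435

At P = 254.8, Q = 229.800.
dQ/dP = −4.
ε = (dQ/dP)(P/Q) = (-4)(254.8/229.800).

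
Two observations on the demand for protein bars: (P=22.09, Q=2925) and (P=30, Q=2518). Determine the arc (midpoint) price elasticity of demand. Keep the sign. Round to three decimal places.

-0.492

ΔQ = 2518 − 2925 = -407; ΔP = 30 − 22.09 = 7.91.
Midpoints: P̄ = 26.05, Q̄ = 2721.5.
ε = (ΔQ/ΔP)(P̄/Q̄) = (-407/7.91)(26.05/2721.5).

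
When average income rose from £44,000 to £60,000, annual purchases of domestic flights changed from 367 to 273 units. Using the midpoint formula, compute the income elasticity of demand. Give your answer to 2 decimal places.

-0.95

ΔQ = -94, ΔI = 16000. Midpoints: Ī = 52,000, Q̄ = 320.0.
ε_I = (ΔQ/ΔI)(Ī/Q̄) = (-94/16000)(52000/320.0).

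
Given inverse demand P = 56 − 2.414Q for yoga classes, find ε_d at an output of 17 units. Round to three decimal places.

At Q = 17, P = 56 − 2.414(17) = 14.96.
dP/dQ = −2.414, so dQ/dP = 1/(−2.414) = -0.414.
ε = (dQ/dP)(P/Q) = (-0.414)(14.96/17).

-0.365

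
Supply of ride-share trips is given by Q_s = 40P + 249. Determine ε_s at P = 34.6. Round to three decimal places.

0.848

At P = 34.6, Q_s = 1633.
dQ_s/dP = 40.
ε_s = (dQ_s/dP)(P/Q_s) = (40)(34.6/1633).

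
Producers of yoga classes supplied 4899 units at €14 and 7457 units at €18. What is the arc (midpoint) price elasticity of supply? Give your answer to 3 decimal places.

1.656

ΔQ = 7457 − 4899 = 2558; ΔP = 18 − 14 = 4.
Midpoints: P̄ = 16.00, Q̄ = 6178.0.
ε_s = (ΔQ/ΔP)(P̄/Q̄) = (2558/4)(16.00/6178.0).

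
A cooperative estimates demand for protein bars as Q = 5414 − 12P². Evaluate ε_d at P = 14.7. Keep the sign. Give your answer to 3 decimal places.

At P = 14.7, Q = 2820.920.
dQ/dP = −24P = -352.800.
ε = (dQ/dP)(P/Q) = (-352.800)(14.7/2820.920).
|ε| > 1, so demand is elastic at this price.

-1.838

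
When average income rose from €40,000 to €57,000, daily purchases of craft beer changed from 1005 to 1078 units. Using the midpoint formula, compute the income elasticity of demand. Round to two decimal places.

ΔQ = 73, ΔI = 17000. Midpoints: Ī = 48,500, Q̄ = 1041.5.
ε_I = (ΔQ/ΔI)(Ī/Q̄) = (73/17000)(48500/1041.5).

0.20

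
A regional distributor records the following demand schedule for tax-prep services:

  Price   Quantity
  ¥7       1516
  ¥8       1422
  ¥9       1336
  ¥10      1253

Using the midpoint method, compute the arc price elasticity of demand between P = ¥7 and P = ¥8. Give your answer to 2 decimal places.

At P = 7, Q = 1516; at P = 8, Q = 1422.
ΔQ = -94, ΔP = 1. Midpoints: P̄ = 7.50, Q̄ = 1469.0.
ε = (ΔQ/ΔP)(P̄/Q̄) = (-94/1)(7.50/1469.0).

-0.48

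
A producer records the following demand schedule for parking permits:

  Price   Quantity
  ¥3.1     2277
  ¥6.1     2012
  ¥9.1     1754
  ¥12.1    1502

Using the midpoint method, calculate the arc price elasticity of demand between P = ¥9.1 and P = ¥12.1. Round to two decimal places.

-0.55

At P = 9.1, Q = 1754; at P = 12.1, Q = 1502.
ΔQ = -252, ΔP = 3.0. Midpoints: P̄ = 10.60, Q̄ = 1628.0.
ε = (ΔQ/ΔP)(P̄/Q̄) = (-252/3.0)(10.60/1628.0).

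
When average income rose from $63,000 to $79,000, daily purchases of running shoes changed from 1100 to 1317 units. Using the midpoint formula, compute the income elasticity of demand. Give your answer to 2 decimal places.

ΔQ = 217, ΔI = 16000. Midpoints: Ī = 71,000, Q̄ = 1208.5.
ε_I = (ΔQ/ΔI)(Ī/Q̄) = (217/16000)(71000/1208.5).
ε_I > 0, so the good is normal.

0.80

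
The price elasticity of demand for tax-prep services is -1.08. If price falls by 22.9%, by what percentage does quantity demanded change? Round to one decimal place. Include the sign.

24.7%

%ΔQ ≈ ε × %ΔP = (-1.08)(-22.9%) = 24.73%.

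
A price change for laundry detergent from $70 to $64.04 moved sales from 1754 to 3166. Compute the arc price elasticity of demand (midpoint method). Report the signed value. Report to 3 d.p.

ΔQ = 3166 − 1754 = 1412; ΔP = 64.04 − 70 = -5.96.
Midpoints: P̄ = 67.02, Q̄ = 2460.0.
ε = (ΔQ/ΔP)(P̄/Q̄) = (1412/-5.96)(67.02/2460.0).

-6.454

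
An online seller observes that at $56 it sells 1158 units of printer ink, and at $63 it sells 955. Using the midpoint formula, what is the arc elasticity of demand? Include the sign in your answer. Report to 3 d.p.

-1.633

ΔQ = 955 − 1158 = -203; ΔP = 63 − 56 = 7.
Midpoints: P̄ = 59.50, Q̄ = 1056.5.
ε = (ΔQ/ΔP)(P̄/Q̄) = (-203/7)(59.50/1056.5).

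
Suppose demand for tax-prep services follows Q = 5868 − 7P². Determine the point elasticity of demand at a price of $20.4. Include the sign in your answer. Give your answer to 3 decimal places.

At P = 20.4, Q = 2954.880.
dQ/dP = −14P = -285.600.
ε = (dQ/dP)(P/Q) = (-285.600)(20.4/2954.880).
|ε| > 1, so demand is elastic at this price.

-1.972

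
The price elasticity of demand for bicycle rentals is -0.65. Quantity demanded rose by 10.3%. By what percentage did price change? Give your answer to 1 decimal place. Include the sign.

%ΔP ≈ %ΔQ / ε = (10.3%)/(-0.65) = -15.85%.

-15.8%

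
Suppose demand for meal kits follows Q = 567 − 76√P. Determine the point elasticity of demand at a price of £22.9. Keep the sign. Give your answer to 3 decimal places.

-0.894

At P = 22.9, Q = 203.310.
dQ/dP = −76/(2√P) = -7.941.
ε = (dQ/dP)(P/Q) = (-7.941)(22.9/203.310).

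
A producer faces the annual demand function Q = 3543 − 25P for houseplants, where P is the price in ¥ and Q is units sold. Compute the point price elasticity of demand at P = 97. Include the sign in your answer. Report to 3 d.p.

At P = 97, Q = 1118.
dQ/dP = −25.
ε = (dQ/dP)(P/Q) = (-25)(97/1118).

-2.169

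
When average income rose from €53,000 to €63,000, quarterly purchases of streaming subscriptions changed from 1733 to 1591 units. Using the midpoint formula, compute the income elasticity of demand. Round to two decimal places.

ΔQ = -142, ΔI = 10000. Midpoints: Ī = 58,000, Q̄ = 1662.0.
ε_I = (ΔQ/ΔI)(Ī/Q̄) = (-142/10000)(58000/1662.0).
ε_I < 0, so the good is inferior.

-0.50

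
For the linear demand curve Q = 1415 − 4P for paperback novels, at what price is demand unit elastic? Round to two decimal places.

176.88

For linear demand Q = a − bP, ε = −bP/(a − bP). |ε| = 1 when bP = a − bP, i.e. P = a/(2b).
P = 1415/(2·4) = 1415/8 = 176.8750.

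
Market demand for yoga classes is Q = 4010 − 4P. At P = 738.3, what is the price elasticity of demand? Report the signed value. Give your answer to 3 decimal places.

-2.794

At P = 738.3, Q = 1056.800.
dQ/dP = −4.
ε = (dQ/dP)(P/Q) = (-4)(738.3/1056.800).
|ε| > 1, so demand is elastic at this price.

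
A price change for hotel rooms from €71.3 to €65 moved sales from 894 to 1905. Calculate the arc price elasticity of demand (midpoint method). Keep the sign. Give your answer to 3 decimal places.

-7.815

ΔQ = 1905 − 894 = 1011; ΔP = 65 − 71.3 = -6.3.
Midpoints: P̄ = 68.15, Q̄ = 1399.5.
ε = (ΔQ/ΔP)(P̄/Q̄) = (1011/-6.3)(68.15/1399.5).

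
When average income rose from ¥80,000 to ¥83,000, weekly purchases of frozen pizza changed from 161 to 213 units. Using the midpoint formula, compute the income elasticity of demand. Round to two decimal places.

ΔQ = 52, ΔI = 3000. Midpoints: Ī = 81,500, Q̄ = 187.0.
ε_I = (ΔQ/ΔI)(Ī/Q̄) = (52/3000)(81500/187.0).

7.55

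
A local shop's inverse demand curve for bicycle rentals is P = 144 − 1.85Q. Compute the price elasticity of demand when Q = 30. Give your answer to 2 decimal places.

-1.59

At Q = 30, P = 144 − 1.85(30) = 88.50.
dP/dQ = −1.85, so dQ/dP = 1/(−1.85) = -0.541.
ε = (dQ/dP)(P/Q) = (-0.541)(88.50/30).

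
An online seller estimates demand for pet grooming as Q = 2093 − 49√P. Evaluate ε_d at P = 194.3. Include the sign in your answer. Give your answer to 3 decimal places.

-0.242

At P = 194.3, Q = 1409.981.
dQ/dP = −49/(2√P) = -1.758.
ε = (dQ/dP)(P/Q) = (-1.758)(194.3/1409.981).
|ε| < 1, so demand is inelastic at this price.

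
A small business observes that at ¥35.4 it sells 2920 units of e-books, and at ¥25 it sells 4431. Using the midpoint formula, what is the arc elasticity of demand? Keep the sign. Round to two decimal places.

-1.19

ΔQ = 4431 − 2920 = 1511; ΔP = 25 − 35.4 = -10.4.
Midpoints: P̄ = 30.20, Q̄ = 3675.5.
ε = (ΔQ/ΔP)(P̄/Q̄) = (1511/-10.4)(30.20/3675.5).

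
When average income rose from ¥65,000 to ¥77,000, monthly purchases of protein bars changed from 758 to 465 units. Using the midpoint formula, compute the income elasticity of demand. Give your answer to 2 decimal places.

ΔQ = -293, ΔI = 12000. Midpoints: Ī = 71,000, Q̄ = 611.5.
ε_I = (ΔQ/ΔI)(Ī/Q̄) = (-293/12000)(71000/611.5).
ε_I < 0, so the good is inferior.

-2.83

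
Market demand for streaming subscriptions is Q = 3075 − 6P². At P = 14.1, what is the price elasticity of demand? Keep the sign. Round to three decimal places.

At P = 14.1, Q = 1882.140.
dQ/dP = −12P = -169.200.
ε = (dQ/dP)(P/Q) = (-169.200)(14.1/1882.140).

-1.268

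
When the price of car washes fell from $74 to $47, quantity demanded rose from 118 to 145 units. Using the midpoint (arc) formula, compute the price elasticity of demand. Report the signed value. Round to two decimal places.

-0.46

ΔQ = 145 − 118 = 27; ΔP = 47 − 74 = -27.
Midpoints: P̄ = 60.50, Q̄ = 131.5.
ε = (ΔQ/ΔP)(P̄/Q̄) = (27/-27)(60.50/131.5).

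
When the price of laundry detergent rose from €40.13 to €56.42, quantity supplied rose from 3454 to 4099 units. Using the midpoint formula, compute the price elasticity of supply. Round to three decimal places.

ΔQ = 4099 − 3454 = 645; ΔP = 56.42 − 40.13 = 16.29.
Midpoints: P̄ = 48.28, Q̄ = 3776.5.
ε_s = (ΔQ/ΔP)(P̄/Q̄) = (645/16.29)(48.28/3776.5).

0.506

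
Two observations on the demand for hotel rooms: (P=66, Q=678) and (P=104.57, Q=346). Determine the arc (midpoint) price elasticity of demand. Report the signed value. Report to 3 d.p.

ΔQ = 346 − 678 = -332; ΔP = 104.57 − 66 = 38.57.
Midpoints: P̄ = 85.28, Q̄ = 512.0.
ε = (ΔQ/ΔP)(P̄/Q̄) = (-332/38.57)(85.28/512.0).

-1.434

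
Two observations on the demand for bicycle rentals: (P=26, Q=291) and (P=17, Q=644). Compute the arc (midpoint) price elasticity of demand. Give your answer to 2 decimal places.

-1.80

ΔQ = 644 − 291 = 353; ΔP = 17 − 26 = -9.
Midpoints: P̄ = 21.50, Q̄ = 467.5.
ε = (ΔQ/ΔP)(P̄/Q̄) = (353/-9)(21.50/467.5).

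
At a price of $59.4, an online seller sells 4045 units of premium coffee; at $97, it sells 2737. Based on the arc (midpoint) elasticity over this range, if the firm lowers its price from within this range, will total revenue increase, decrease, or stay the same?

Arc ε = (-1308/37.6)(78.20/3391.0) ≈ -0.802.
|ε| = 0.80 < 1, so demand is inelastic. A price cut therefore reduces total revenue.

decrease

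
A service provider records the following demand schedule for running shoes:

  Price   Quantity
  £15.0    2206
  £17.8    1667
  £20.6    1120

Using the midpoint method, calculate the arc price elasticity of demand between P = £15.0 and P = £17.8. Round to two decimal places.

At P = 15.0, Q = 2206; at P = 17.8, Q = 1667.
ΔQ = -539, ΔP = 2.8. Midpoints: P̄ = 16.40, Q̄ = 1936.5.
ε = (ΔQ/ΔP)(P̄/Q̄) = (-539/2.8)(16.40/1936.5).

-1.63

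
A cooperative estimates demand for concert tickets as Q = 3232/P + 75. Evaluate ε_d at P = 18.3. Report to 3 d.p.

-0.702

At P = 18.3, Q = 251.612.
dQ/dP = −3232/P² = -9.651.
ε = (dQ/dP)(P/Q) = (-9.651)(18.3/251.612).
|ε| < 1, so demand is inelastic at this price.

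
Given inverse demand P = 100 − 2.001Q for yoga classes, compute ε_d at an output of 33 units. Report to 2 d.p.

-0.51

At Q = 33, P = 100 − 2.001(33) = 33.97.
dP/dQ = −2.001, so dQ/dP = 1/(−2.001) = -0.500.
ε = (dQ/dP)(P/Q) = (-0.500)(33.97/33).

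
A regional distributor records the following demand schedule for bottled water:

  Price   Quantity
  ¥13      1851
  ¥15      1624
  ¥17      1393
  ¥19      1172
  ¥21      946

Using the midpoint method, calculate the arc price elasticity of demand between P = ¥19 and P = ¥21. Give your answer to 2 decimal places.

At P = 19, Q = 1172; at P = 21, Q = 946.
ΔQ = -226, ΔP = 2. Midpoints: P̄ = 20.00, Q̄ = 1059.0.
ε = (ΔQ/ΔP)(P̄/Q̄) = (-226/2)(20.00/1059.0).

-2.13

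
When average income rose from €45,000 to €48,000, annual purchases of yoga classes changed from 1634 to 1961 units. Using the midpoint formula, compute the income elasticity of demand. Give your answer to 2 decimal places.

2.82

ΔQ = 327, ΔI = 3000. Midpoints: Ī = 46,500, Q̄ = 1797.5.
ε_I = (ΔQ/ΔI)(Ī/Q̄) = (327/3000)(46500/1797.5).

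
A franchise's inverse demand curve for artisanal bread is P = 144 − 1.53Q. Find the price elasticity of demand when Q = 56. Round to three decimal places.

-0.681

At Q = 56, P = 144 − 1.53(56) = 58.32.
dP/dQ = −1.53, so dQ/dP = 1/(−1.53) = -0.654.
ε = (dQ/dP)(P/Q) = (-0.654)(58.32/56).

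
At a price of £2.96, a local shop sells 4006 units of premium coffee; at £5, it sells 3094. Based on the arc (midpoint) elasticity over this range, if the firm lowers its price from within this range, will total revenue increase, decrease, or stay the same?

Arc ε = (-912/2.04)(3.98/3550.0) ≈ -0.501.
|ε| = 0.50 < 1, so demand is inelastic. A price cut therefore reduces total revenue.

decrease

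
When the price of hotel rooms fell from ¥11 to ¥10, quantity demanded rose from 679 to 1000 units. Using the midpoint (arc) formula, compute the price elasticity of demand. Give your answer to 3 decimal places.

-4.015

ΔQ = 1000 − 679 = 321; ΔP = 10 − 11 = -1.
Midpoints: P̄ = 10.50, Q̄ = 839.5.
ε = (ΔQ/ΔP)(P̄/Q̄) = (321/-1)(10.50/839.5).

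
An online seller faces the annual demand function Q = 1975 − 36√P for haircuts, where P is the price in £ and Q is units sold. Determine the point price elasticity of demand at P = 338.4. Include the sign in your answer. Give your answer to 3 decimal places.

-0.252

At P = 338.4, Q = 1312.757.
dQ/dP = −36/(2√P) = -0.978.
ε = (dQ/dP)(P/Q) = (-0.978)(338.4/1312.757).
|ε| < 1, so demand is inelastic at this price.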